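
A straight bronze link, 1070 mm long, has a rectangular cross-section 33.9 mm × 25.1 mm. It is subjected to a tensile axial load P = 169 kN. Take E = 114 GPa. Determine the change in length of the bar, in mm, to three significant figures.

1.86 mm

A = 850.9 mm².
δ_mech = NL/(AE) = 169000·1070/(850.9·114000) = 1.864 mm.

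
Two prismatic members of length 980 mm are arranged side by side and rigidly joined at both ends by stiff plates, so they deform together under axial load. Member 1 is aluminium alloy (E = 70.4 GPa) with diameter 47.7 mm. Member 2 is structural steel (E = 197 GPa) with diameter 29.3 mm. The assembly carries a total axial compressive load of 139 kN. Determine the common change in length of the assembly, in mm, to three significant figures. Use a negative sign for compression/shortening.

-0.527 mm

A_1 = 1787 mm².
A_2 = 674.3 mm².
Equal strain + equilibrium ⇒ each member carries load in proportion to AE: A₁E₁ = 125800000 N, A₂E₂ = 132800000 N, ΣAE = 258600000 N.
δ = PL/ΣAE = -139000·980/258600000 = -0.5267 mm.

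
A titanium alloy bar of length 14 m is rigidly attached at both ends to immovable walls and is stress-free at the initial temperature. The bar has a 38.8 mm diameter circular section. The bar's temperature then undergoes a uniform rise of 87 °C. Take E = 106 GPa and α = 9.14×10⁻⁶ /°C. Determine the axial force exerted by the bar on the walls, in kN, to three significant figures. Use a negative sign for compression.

Free thermal expansion αLΔT = 9.14e-6 · 14000 · 87 = 11.13 mm.
The walls impose strain ε = −(11.13)/14000 = -7.9518e-04; σ = Eε = 106000 · -7.9518e-04 = -84.29 MPa.
Wall reaction R = σ·A = -84.29·1182 = -99660 N = -99.66 kN.

-99.7 kN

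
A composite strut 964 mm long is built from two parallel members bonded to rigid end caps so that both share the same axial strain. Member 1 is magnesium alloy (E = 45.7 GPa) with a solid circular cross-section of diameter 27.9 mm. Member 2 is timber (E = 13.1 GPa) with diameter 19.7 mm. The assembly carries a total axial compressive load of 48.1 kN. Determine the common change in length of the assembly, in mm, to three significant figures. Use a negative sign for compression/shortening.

A_1 = 611.4 mm².
A_2 = 304.8 mm².
Equal strain + equilibrium ⇒ each member carries load in proportion to AE: A₁E₁ = 27940000 N, A₂E₂ = 3993000 N, ΣAE = 31930000 N.
δ = PL/ΣAE = -48100·964/31930000 = -1.452 mm.

-1.45 mm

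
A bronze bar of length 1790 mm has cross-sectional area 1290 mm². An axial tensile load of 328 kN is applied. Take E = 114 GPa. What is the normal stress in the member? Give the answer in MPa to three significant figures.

σ = N/A = 328000/1290 = 254.3 MPa.

254 MPa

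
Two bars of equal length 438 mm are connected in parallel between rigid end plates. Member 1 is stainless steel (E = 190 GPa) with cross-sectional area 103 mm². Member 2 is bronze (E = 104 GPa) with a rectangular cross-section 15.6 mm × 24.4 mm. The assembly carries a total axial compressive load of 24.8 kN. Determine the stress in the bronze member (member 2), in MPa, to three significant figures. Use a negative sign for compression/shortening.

-43.6 MPa

A_2 = 380.6 mm².
Equal strain + equilibrium ⇒ each member carries load in proportion to AE: A₁E₁ = 19570000 N, A₂E₂ = 39590000 N, ΣAE = 59160000 N.
σ₂ = P·E₂/ΣAE = -24800·104000/59160000 = -43.6 MPa.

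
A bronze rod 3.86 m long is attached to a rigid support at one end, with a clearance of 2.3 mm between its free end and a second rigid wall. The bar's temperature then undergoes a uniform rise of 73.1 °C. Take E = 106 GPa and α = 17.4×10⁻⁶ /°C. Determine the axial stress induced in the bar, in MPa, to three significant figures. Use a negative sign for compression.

Free thermal expansion αLΔT = 17.4e-6 · 3860 · 73.1 = 4.91 mm.
The walls engage after the gap closes; constrained expansion = 4.91 − 2.3 = 2.61 mm.
The walls impose strain ε = −(2.61)/3860 = -6.7609e-04; σ = Eε = 106000 · -6.7609e-04 = -71.67 MPa.

-71.7 MPa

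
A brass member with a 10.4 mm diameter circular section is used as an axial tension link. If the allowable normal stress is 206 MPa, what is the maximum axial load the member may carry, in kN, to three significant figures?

17.5 kN

A = 84.95 mm².
P_max = σ_allow · A = 206 · 84.95 = 17500 N = 17.5 kN.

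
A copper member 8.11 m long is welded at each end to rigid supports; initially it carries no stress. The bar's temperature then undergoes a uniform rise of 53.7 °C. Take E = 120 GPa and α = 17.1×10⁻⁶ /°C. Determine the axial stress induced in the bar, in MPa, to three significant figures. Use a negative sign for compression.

-110 MPa

Free thermal expansion αLΔT = 17.1e-6 · 8110 · 53.7 = 7.447 mm.
The walls impose strain ε = −(7.447)/8110 = -9.1827e-04; σ = Eε = 120000 · -9.1827e-04 = -110.2 MPa.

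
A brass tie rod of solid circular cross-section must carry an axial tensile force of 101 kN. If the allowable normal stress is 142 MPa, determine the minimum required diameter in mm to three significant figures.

30.1 mm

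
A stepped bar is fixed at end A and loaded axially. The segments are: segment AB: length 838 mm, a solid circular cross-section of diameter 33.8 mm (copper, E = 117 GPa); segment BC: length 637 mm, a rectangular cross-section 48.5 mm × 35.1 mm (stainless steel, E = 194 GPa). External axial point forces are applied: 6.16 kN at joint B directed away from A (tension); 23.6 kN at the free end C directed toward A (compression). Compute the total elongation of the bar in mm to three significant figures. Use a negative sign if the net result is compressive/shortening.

-0.185 mm

Internal axial forces (sectioning from the free end, tension +): N_BC = -23.6 kN, N_AB = -17.44 kN.
A_AB = 897.3 mm².
A_BC = 1702 mm².
δ_AB = -17440·838/(897.3·117000) = -0.1392 mm
δ_BC = -23600·637/(1702·194000) = -0.04552 mm
δ = Σδ_i = -0.1847 mm.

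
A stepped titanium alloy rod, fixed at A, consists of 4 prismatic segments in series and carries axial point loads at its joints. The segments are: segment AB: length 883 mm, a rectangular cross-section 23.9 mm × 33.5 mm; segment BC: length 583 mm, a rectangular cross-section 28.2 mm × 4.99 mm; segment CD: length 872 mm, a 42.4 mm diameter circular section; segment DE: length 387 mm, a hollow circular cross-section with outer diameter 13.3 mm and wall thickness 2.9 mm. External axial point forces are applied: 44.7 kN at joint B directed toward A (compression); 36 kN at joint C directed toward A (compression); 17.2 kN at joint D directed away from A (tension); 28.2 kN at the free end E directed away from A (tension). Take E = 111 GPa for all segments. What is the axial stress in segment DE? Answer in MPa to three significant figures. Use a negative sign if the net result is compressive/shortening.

298 MPa

Internal axial forces (sectioning from the free end, tension +): N_DE = 28.2 kN, N_CD = 45.4 kN, N_BC = 9.4 kN, N_AB = -35.3 kN.
A_DE = 94.75 mm².
σ_DE = N_DE/A_DE = 28200/94.75 = 297.6 MPa.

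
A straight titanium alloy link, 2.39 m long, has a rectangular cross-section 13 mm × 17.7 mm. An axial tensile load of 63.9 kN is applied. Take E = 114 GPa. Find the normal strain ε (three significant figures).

0.00244

A = 230.1 mm².
σ = N/A = 277.7 MPa; ε = σ/E = 277.7/114000 = 2.436e-03.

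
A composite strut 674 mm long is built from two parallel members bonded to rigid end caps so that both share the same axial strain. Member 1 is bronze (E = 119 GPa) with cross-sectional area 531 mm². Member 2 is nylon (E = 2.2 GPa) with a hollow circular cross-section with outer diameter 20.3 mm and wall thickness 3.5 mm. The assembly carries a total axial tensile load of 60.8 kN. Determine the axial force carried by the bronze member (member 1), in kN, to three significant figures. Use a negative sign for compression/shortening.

A_2 = 184.7 mm².
Equal strain + equilibrium ⇒ each member carries load in proportion to AE: A₁E₁ = 63190000 N, A₂E₂ = 406400 N, ΣAE = 63600000 N.
F₁ = P·A₁E₁/ΣAE = 60800·63190000/63600000 = 60410 N.

60.4 kN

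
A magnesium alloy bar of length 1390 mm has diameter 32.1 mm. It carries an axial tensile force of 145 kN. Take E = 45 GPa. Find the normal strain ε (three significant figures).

A = 809.3 mm².
σ = N/A = 179.2 MPa; ε = σ/E = 179.2/45000 = 3.982e-03.

0.00398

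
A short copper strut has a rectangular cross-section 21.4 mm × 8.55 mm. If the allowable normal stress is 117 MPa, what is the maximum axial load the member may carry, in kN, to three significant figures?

21.4 kN

A = 183 mm².
P_max = σ_allow · A = 117 · 183 = 21410 N = 21.41 kN.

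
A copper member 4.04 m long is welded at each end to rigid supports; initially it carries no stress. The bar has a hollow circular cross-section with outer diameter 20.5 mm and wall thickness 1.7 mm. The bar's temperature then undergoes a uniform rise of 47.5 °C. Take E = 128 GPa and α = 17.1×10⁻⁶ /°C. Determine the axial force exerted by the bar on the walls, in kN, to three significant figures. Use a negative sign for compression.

Free thermal expansion αLΔT = 17.1e-6 · 4040 · 47.5 = 3.281 mm.
The walls impose strain ε = −(3.281)/4040 = -8.1225e-04; σ = Eε = 128000 · -8.1225e-04 = -104 MPa.
Wall reaction R = σ·A = -104·100.4 = -10440 N = -10.44 kN.

-10.4 kN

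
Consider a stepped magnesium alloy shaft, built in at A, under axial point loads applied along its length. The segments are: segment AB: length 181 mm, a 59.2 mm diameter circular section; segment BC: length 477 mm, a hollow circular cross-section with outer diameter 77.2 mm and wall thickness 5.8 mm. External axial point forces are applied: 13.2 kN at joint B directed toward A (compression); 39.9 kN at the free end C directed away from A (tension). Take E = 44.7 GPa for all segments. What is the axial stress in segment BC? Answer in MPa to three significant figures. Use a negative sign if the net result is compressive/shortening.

Internal axial forces (sectioning from the free end, tension +): N_BC = 39.9 kN, N_AB = 26.7 kN.
A_BC = 1301 mm².
σ_BC = N_BC/A_BC = 39900/1301 = 30.67 MPa.

30.7 MPa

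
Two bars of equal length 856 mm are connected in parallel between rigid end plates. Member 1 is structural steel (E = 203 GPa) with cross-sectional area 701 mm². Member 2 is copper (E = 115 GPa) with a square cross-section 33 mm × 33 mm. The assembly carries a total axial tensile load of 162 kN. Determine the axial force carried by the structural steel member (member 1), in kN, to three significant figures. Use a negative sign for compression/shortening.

A_2 = 1089 mm².
Equal strain + equilibrium ⇒ each member carries load in proportion to AE: A₁E₁ = 142300000 N, A₂E₂ = 125200000 N, ΣAE = 267500000 N.
F₁ = P·A₁E₁/ΣAE = 162000·142300000/267500000 = 86170 N.

86.2 kN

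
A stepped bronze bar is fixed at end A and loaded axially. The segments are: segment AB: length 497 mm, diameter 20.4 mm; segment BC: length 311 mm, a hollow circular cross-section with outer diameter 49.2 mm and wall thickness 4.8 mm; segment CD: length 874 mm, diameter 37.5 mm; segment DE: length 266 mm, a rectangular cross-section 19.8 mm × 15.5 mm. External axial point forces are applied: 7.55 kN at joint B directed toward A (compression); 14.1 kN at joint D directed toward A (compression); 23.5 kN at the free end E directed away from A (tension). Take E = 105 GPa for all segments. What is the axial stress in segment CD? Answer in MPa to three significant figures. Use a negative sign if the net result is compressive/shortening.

8.51 MPa

Internal axial forces (sectioning from the free end, tension +): N_DE = 23.5 kN, N_CD = 9.4 kN, N_BC = 9.4 kN, N_AB = 1.85 kN.
A_CD = 1104 mm².
σ_CD = N_CD/A_CD = 9400/1104 = 8.511 MPa.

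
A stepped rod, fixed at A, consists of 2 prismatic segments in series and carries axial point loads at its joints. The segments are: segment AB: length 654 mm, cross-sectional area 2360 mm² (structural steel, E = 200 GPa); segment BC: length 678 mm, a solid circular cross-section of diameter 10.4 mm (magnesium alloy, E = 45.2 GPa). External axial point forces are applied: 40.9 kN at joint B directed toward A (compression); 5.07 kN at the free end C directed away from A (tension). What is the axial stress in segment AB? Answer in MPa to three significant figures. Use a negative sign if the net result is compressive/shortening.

Internal axial forces (sectioning from the free end, tension +): N_BC = 5.07 kN, N_AB = -35.83 kN.
σ_AB = N_AB/A_AB = -35830/2360 = -15.18 MPa.

-15.2 MPa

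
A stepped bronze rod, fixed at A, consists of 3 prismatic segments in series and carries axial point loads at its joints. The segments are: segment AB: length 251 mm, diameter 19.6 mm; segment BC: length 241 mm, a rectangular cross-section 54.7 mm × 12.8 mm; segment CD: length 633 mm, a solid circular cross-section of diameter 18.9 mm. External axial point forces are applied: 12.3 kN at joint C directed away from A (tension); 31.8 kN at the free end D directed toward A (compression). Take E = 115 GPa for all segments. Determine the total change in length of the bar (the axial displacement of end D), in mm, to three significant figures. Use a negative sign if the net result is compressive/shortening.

Internal axial forces (sectioning from the free end, tension +): N_CD = -31.8 kN, N_BC = -19.5 kN, N_AB = -19.5 kN.
A_AB = 301.7 mm².
A_BC = 700.2 mm².
A_CD = 280.6 mm².
δ_AB = -19500·251/(301.7·115000) = -0.1411 mm
δ_BC = -19500·241/(700.2·115000) = -0.05837 mm
δ_CD = -31800·633/(280.6·115000) = -0.6239 mm
δ = Σδ_i = -0.8233 mm.

-0.823 mm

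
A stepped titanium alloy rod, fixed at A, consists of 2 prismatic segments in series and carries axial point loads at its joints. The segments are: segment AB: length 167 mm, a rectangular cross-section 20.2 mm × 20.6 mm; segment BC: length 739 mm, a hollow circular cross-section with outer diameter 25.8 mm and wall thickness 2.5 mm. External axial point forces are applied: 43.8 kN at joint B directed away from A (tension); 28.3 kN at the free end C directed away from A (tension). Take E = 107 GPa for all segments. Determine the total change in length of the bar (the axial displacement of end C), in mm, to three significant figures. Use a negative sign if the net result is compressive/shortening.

1.34 mm

Internal axial forces (sectioning from the free end, tension +): N_BC = 28.3 kN, N_AB = 72.1 kN.
A_AB = 416.1 mm².
A_BC = 183 mm².
δ_AB = 72100·167/(416.1·107000) = 0.2704 mm
δ_BC = 28300·739/(183·107000) = 1.068 mm
δ = Σδ_i = 1.339 mm.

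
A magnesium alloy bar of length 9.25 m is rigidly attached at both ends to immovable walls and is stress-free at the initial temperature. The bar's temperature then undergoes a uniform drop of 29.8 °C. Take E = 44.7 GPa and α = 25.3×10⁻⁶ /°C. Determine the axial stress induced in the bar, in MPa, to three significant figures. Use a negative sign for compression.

Free thermal expansion αLΔT = 25.3e-6 · 9250 · -29.8 = -6.974 mm.
The walls impose strain ε = −(-6.974)/9250 = 7.5394e-04; σ = Eε = 44700 · 7.5394e-04 = 33.7 MPa.

33.7 MPa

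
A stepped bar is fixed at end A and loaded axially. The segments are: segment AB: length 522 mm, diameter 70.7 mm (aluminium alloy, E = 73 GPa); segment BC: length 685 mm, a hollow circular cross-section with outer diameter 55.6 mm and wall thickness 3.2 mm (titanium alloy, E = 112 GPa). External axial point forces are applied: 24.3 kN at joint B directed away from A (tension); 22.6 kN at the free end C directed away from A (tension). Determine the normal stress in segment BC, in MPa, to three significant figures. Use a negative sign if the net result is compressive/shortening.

42.9 MPa

Internal axial forces (sectioning from the free end, tension +): N_BC = 22.6 kN, N_AB = 46.9 kN.
A_BC = 526.8 mm².
σ_BC = N_BC/A_BC = 22600/526.8 = 42.9 MPa.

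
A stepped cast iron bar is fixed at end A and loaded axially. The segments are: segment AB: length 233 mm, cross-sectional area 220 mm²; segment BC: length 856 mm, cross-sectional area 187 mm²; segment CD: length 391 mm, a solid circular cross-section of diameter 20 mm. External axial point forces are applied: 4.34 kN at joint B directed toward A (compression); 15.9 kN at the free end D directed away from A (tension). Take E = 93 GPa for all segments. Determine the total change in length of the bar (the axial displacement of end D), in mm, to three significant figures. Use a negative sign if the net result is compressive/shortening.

1.13 mm

Internal axial forces (sectioning from the free end, tension +): N_CD = 15.9 kN, N_BC = 15.9 kN, N_AB = 11.56 kN.
A_CD = 314.2 mm².
δ_AB = 11560·233/(220·93000) = 0.1316 mm
δ_BC = 15900·856/(187·93000) = 0.7826 mm
δ_CD = 15900·391/(314.2·93000) = 0.2128 mm
δ = Σδ_i = 1.127 mm.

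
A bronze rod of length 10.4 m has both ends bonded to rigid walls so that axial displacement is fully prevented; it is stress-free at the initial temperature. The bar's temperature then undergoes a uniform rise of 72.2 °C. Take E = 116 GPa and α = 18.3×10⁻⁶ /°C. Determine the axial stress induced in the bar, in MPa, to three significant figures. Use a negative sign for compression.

-153 MPa

Free thermal expansion αLΔT = 18.3e-6 · 10400 · 72.2 = 13.74 mm.
The walls impose strain ε = −(13.74)/10400 = -1.3213e-03; σ = Eε = 116000 · -1.3213e-03 = -153.3 MPa.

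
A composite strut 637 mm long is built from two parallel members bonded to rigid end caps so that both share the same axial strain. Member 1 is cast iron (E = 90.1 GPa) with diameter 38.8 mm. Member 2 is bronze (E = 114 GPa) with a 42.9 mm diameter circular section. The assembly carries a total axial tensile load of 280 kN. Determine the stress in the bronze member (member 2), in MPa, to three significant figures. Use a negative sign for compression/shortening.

A_1 = 1182 mm².
A_2 = 1445 mm².
Equal strain + equilibrium ⇒ each member carries load in proportion to AE: A₁E₁ = 106500000 N, A₂E₂ = 164800000 N, ΣAE = 271300000 N.
σ₂ = P·E₂/ΣAE = 280000·114000/271300000 = 117.6 MPa.

118 MPa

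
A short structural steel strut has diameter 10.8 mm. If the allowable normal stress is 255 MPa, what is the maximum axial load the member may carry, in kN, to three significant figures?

A = 91.61 mm².
P_max = σ_allow · A = 255 · 91.61 = 23360 N = 23.36 kN.

23.4 kN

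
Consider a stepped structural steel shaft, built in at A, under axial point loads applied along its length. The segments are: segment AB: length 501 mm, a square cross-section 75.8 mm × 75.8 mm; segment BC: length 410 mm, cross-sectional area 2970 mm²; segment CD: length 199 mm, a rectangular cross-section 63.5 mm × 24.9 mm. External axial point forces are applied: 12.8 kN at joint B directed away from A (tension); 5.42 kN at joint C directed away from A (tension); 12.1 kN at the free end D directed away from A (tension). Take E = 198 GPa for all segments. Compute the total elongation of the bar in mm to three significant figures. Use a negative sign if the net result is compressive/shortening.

0.0333 mm

Internal axial forces (sectioning from the free end, tension +): N_CD = 12.1 kN, N_BC = 17.52 kN, N_AB = 30.32 kN.
A_AB = 5746 mm².
A_CD = 1581 mm².
δ_AB = 30320·501/(5746·198000) = 0.01335 mm
δ_BC = 17520·410/(2970·198000) = 0.01222 mm
δ_CD = 12100·199/(1581·198000) = 0.007691 mm
δ = Σδ_i = 0.03326 mm.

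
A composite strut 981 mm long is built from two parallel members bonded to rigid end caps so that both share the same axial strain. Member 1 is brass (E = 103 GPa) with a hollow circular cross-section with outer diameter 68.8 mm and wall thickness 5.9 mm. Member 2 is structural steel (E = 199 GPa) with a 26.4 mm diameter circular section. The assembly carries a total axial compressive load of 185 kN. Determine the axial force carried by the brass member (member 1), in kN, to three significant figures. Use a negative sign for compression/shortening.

-97.0 kN

A_1 = 1166 mm².
A_2 = 547.4 mm².
Equal strain + equilibrium ⇒ each member carries load in proportion to AE: A₁E₁ = 120100000 N, A₂E₂ = 108900000 N, ΣAE = 229000000 N.
F₁ = P·A₁E₁/ΣAE = -185000·120100000/229000000 = -97010 N.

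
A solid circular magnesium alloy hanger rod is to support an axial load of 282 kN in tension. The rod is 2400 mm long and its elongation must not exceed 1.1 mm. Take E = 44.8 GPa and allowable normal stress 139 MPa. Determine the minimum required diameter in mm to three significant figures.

Required area A ≥ P/σ_allow = 282000/139 = 2029 mm².
For a solid circular section, d ≥ √(4A/π) = 50.82 mm.
Elongation limit: A ≥ PL/(Eδ_allow) = 282000·2400/(44800·1.1) = 13730 mm² ⇒ d ≥ 132.2 mm.
The elongation limit governs.

132 mm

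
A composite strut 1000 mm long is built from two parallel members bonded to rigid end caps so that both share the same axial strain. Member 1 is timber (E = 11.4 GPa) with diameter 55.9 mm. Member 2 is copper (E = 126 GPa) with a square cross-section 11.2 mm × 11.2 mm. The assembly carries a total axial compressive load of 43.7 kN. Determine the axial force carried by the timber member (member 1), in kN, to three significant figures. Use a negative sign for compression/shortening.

A_1 = 2454 mm².
A_2 = 125.4 mm².
Equal strain + equilibrium ⇒ each member carries load in proportion to AE: A₁E₁ = 27980000 N, A₂E₂ = 15810000 N, ΣAE = 43780000 N.
F₁ = P·A₁E₁/ΣAE = -43700·27980000/43780000 = -27920 N.

-27.9 kN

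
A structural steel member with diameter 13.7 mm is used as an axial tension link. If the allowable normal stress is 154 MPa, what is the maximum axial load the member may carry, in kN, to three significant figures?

22.7 kN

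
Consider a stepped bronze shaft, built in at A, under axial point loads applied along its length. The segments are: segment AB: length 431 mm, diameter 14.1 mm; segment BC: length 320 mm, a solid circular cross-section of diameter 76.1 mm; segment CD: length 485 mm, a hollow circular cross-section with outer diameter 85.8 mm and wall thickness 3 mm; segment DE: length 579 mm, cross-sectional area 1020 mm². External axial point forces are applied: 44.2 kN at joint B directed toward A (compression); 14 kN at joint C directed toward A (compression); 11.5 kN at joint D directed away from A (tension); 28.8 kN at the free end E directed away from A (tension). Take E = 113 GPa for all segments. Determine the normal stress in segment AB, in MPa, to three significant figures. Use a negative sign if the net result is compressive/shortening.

Internal axial forces (sectioning from the free end, tension +): N_DE = 28.8 kN, N_CD = 40.3 kN, N_BC = 26.3 kN, N_AB = -17.9 kN.
A_AB = 156.1 mm².
σ_AB = N_AB/A_AB = -17900/156.1 = -114.6 MPa.

-115 MPa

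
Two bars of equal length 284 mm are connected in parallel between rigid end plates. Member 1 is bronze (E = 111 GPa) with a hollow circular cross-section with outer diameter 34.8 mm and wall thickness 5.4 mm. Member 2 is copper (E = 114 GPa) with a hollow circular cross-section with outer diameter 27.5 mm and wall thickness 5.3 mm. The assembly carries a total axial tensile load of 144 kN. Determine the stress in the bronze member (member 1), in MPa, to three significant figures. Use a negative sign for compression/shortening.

164 MPa

A_1 = 498.8 mm².
A_2 = 369.6 mm².
Equal strain + equilibrium ⇒ each member carries load in proportion to AE: A₁E₁ = 55360000 N, A₂E₂ = 42140000 N, ΣAE = 97500000 N.
σ₁ = P·E₁/ΣAE = 144000·111000/97500000 = 163.9 MPa.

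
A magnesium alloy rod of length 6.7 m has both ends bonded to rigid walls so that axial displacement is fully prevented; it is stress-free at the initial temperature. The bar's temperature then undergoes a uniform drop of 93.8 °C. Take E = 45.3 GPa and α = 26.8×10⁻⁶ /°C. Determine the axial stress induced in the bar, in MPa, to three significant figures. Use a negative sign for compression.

Free thermal expansion αLΔT = 26.8e-6 · 6700 · -93.8 = -16.84 mm.
The walls impose strain ε = −(-16.84)/6700 = 2.5138e-03; σ = Eε = 45300 · 2.5138e-03 = 113.9 MPa.

114 MPa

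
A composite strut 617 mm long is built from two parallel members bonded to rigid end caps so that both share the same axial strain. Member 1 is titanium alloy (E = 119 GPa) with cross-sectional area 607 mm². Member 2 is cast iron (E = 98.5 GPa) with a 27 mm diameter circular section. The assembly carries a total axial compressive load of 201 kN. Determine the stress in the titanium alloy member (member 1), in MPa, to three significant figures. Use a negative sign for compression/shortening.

-186 MPa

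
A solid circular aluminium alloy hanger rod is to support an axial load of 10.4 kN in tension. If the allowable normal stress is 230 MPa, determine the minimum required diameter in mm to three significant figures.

7.59 mm

Required area A ≥ P/σ_allow = 10400/230 = 45.22 mm².
For a solid circular section, d ≥ √(4A/π) = 7.588 mm.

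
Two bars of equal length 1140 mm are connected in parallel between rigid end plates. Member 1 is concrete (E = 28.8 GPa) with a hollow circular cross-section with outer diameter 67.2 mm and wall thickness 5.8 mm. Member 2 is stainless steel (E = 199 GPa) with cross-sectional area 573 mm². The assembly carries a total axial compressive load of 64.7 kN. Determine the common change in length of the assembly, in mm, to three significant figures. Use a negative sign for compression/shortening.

A_1 = 1119 mm².
Equal strain + equilibrium ⇒ each member carries load in proportion to AE: A₁E₁ = 32220000 N, A₂E₂ = 114000000 N, ΣAE = 146200000 N.
δ = PL/ΣAE = -64700·1140/146200000 = -0.5043 mm.

-0.504 mm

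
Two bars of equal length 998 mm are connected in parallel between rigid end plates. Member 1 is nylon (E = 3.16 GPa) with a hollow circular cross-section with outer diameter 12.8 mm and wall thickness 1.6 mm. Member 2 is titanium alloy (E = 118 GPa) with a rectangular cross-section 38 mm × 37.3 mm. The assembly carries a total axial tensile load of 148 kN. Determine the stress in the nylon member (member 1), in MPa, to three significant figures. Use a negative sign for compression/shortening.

2.79 MPa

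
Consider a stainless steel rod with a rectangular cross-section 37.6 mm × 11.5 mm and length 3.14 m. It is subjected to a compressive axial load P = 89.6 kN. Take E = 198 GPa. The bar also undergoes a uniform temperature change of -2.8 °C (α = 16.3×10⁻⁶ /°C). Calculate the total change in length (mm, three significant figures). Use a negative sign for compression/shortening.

-3.43 mm

A = 432.4 mm².
δ_mech = NL/(AE) = -89600·3140/(432.4·198000) = -3.286 mm.
δ_thermal = αLΔT = 16.3e-6·3140·-2.8 = -0.1433 mm.
δ = δ_mech + δ_thermal = -3.429 mm.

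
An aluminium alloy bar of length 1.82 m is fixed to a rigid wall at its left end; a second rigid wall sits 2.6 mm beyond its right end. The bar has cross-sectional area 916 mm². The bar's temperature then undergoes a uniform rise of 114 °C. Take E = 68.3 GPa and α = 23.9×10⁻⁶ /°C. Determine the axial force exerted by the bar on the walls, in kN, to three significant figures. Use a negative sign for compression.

Free thermal expansion αLΔT = 23.9e-6 · 1820 · 114 = 4.959 mm.
The walls engage after the gap closes; constrained expansion = 4.959 − 2.6 = 2.359 mm.
The walls impose strain ε = −(2.359)/1820 = -1.2960e-03; σ = Eε = 68300 · -1.2960e-03 = -88.52 MPa.
Wall reaction R = σ·A = -88.52·916 = -81080 N = -81.08 kN.

-81.1 kN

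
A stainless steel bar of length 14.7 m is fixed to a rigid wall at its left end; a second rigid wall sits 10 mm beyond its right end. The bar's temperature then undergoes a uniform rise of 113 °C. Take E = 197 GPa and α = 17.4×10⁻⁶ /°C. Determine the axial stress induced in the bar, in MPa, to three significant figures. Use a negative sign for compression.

Free thermal expansion αLΔT = 17.4e-6 · 14700 · 113 = 28.9 mm.
The walls engage after the gap closes; constrained expansion = 28.9 − 10 = 18.9 mm.
The walls impose strain ε = −(18.9)/14700 = -1.2859e-03; σ = Eε = 197000 · -1.2859e-03 = -253.3 MPa.

-253 MPa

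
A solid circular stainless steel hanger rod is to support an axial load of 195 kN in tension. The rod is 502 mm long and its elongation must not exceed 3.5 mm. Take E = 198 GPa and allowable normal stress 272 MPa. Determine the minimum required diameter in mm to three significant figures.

Required area A ≥ P/σ_allow = 195000/272 = 716.9 mm².
For a solid circular section, d ≥ √(4A/π) = 30.21 mm.
Elongation limit: A ≥ PL/(Eδ_allow) = 195000·502/(198000·3.5) = 141.3 mm² ⇒ d ≥ 13.41 mm.
The stress limit governs.

30.2 mm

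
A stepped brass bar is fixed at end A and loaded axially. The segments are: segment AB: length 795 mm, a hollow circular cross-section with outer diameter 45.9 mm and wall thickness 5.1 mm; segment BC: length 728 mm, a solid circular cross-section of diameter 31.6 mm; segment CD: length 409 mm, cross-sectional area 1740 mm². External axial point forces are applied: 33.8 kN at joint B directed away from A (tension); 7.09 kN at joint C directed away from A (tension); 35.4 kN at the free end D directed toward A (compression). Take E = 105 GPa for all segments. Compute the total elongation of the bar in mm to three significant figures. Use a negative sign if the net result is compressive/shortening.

Internal axial forces (sectioning from the free end, tension +): N_CD = -35.4 kN, N_BC = -28.31 kN, N_AB = 5.49 kN.
A_AB = 653.7 mm².
A_BC = 784.3 mm².
δ_AB = 5490·795/(653.7·105000) = 0.06359 mm
δ_BC = -28310·728/(784.3·105000) = -0.2503 mm
δ_CD = -35400·409/(1740·105000) = -0.07925 mm
δ = Σδ_i = -0.2659 mm.

-0.266 mm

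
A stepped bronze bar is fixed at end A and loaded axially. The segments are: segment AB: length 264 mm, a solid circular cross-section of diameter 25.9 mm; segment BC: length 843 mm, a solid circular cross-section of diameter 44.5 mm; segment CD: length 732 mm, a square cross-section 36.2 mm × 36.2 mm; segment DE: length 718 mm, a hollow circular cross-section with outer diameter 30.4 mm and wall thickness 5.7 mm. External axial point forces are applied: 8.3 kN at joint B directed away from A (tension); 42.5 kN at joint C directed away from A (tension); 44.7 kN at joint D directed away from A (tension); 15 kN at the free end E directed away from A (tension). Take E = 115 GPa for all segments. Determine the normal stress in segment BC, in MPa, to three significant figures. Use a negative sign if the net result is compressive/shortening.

65.7 MPa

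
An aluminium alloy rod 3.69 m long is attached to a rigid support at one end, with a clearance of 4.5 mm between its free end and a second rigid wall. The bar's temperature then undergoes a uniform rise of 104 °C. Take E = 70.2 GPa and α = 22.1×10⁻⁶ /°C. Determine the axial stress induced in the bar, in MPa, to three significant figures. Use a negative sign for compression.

-75.7 MPa

Free thermal expansion αLΔT = 22.1e-6 · 3690 · 104 = 8.481 mm.
The walls engage after the gap closes; constrained expansion = 8.481 − 4.5 = 3.981 mm.
The walls impose strain ε = −(3.981)/3690 = -1.0789e-03; σ = Eε = 70200 · -1.0789e-03 = -75.74 MPa.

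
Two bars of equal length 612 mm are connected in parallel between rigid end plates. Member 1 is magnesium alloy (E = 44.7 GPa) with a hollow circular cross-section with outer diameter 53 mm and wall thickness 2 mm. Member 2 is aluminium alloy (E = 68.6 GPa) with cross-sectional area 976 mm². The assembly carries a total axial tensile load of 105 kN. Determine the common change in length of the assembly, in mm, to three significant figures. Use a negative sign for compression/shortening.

0.791 mm

A_1 = 320.4 mm².
Equal strain + equilibrium ⇒ each member carries load in proportion to AE: A₁E₁ = 14320000 N, A₂E₂ = 66950000 N, ΣAE = 81280000 N.
δ = PL/ΣAE = 105000·612/81280000 = 0.7906 mm.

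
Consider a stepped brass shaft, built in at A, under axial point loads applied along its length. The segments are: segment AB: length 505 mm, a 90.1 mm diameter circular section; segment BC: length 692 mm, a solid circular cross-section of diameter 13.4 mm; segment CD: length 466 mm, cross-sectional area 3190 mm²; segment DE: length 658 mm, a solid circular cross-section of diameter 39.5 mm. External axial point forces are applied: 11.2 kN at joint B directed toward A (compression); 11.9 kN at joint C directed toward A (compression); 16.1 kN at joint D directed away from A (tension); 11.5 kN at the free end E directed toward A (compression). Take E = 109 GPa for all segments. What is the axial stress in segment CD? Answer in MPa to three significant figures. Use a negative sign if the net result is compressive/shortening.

Internal axial forces (sectioning from the free end, tension +): N_DE = -11.5 kN, N_CD = 4.6 kN, N_BC = -7.3 kN, N_AB = -18.5 kN.
σ_CD = N_CD/A_CD = 4600/3190 = 1.442 MPa.

1.44 MPa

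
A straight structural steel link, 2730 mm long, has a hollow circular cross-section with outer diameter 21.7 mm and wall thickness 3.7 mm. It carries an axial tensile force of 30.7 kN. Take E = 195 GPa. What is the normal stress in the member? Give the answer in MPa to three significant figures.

A = 209.2 mm².
σ = N/A = 30700/209.2 = 146.7 MPa.

147 MPa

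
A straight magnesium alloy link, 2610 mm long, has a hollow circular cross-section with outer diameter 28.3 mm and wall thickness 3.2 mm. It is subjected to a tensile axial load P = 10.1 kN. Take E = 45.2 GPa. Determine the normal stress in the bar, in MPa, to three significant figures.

40.0 MPa

A = 252.3 mm².
σ = N/A = 10100/252.3 = 40.03 MPa.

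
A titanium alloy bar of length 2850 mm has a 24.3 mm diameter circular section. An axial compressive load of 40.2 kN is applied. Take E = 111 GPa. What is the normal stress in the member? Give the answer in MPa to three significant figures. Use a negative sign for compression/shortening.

A = 463.8 mm².
σ = N/A = -40200/463.8 = -86.68 MPa.

-86.7 MPa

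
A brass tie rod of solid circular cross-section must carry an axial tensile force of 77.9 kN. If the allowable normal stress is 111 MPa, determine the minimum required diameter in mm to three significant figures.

29.9 mm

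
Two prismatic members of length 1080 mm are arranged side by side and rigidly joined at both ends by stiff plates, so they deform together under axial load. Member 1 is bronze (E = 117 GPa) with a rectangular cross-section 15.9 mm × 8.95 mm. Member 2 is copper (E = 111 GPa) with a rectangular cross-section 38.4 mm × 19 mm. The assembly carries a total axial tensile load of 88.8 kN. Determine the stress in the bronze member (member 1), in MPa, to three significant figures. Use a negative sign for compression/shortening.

A_1 = 142.3 mm².
A_2 = 729.6 mm².
Equal strain + equilibrium ⇒ each member carries load in proportion to AE: A₁E₁ = 16650000 N, A₂E₂ = 80990000 N, ΣAE = 97640000 N.
σ₁ = P·E₁/ΣAE = 88800·117000/97640000 = 106.4 MPa.

106 MPa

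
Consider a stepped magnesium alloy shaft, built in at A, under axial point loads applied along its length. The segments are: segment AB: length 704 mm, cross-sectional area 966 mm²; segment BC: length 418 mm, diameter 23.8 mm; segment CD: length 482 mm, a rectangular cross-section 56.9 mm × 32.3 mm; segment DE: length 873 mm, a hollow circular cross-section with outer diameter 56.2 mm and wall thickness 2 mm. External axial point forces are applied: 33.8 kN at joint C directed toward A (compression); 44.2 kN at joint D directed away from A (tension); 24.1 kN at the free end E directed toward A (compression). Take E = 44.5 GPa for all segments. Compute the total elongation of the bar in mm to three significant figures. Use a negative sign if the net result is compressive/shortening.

-1.78 mm

Internal axial forces (sectioning from the free end, tension +): N_DE = -24.1 kN, N_CD = 20.1 kN, N_BC = -13.7 kN, N_AB = -13.7 kN.
A_BC = 444.9 mm².
A_CD = 1838 mm².
A_DE = 340.5 mm².
δ_AB = -13700·704/(966·44500) = -0.2244 mm
δ_BC = -13700·418/(444.9·44500) = -0.2893 mm
δ_CD = 20100·482/(1838·44500) = 0.1185 mm
δ_DE = -24100·873/(340.5·44500) = -1.388 mm
δ = Σδ_i = -1.783 mm.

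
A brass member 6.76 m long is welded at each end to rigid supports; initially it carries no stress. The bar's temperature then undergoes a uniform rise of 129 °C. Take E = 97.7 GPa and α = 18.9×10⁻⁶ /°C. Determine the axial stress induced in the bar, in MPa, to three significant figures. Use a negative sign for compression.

-238 MPa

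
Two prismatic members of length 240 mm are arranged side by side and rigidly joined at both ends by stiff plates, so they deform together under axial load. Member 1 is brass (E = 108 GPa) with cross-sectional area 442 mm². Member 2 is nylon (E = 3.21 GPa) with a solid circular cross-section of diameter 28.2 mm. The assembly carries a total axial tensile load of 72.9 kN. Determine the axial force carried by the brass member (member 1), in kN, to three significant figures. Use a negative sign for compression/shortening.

70.0 kN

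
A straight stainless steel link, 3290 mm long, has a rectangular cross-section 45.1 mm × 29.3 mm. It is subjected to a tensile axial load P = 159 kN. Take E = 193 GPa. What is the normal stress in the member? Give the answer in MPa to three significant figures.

120 MPa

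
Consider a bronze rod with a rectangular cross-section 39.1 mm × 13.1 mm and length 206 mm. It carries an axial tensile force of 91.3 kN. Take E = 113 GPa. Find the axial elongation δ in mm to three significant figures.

0.325 mm

A = 512.2 mm².
δ_mech = NL/(AE) = 91300·206/(512.2·113000) = 0.3249 mm.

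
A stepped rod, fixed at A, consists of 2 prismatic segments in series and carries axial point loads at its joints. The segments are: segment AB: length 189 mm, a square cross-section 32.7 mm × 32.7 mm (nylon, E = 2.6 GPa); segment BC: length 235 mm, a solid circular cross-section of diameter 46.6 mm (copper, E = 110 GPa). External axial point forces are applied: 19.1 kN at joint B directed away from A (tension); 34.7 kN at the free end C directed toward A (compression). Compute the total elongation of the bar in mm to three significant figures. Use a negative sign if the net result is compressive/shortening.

Internal axial forces (sectioning from the free end, tension +): N_BC = -34.7 kN, N_AB = -15.6 kN.
A_AB = 1069 mm².
A_BC = 1706 mm².
δ_AB = -15600·189/(1069·2600) = -1.061 mm
δ_BC = -34700·235/(1706·110000) = -0.04347 mm
δ = Σδ_i = -1.104 mm.

-1.10 mm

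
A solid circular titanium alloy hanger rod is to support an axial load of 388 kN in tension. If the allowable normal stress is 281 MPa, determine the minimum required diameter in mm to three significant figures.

Required area A ≥ P/σ_allow = 388000/281 = 1381 mm².
For a solid circular section, d ≥ √(4A/π) = 41.93 mm.

41.9 mm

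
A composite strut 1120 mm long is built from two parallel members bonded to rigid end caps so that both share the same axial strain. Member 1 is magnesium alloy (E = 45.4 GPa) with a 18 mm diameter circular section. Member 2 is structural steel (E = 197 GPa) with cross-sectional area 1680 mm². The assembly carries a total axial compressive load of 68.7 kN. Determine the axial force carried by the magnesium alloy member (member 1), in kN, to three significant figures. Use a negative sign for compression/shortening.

-2.32 kN

A_1 = 254.5 mm².
Equal strain + equilibrium ⇒ each member carries load in proportion to AE: A₁E₁ = 11550000 N, A₂E₂ = 331000000 N, ΣAE = 342500000 N.
F₁ = P·A₁E₁/ΣAE = -68700·11550000/342500000 = -2317 N.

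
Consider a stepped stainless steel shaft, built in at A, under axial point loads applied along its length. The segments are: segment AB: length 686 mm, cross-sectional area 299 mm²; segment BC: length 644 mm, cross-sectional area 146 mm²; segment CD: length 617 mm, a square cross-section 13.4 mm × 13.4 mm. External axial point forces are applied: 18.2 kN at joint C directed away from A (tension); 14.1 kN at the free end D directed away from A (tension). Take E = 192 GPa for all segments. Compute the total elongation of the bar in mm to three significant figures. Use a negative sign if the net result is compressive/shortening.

1.38 mm

Internal axial forces (sectioning from the free end, tension +): N_CD = 14.1 kN, N_BC = 32.3 kN, N_AB = 32.3 kN.
A_CD = 179.6 mm².
δ_AB = 32300·686/(299·192000) = 0.386 mm
δ_BC = 32300·644/(146·192000) = 0.7421 mm
δ_CD = 14100·617/(179.6·192000) = 0.2523 mm
δ = Σδ_i = 1.38 mm.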